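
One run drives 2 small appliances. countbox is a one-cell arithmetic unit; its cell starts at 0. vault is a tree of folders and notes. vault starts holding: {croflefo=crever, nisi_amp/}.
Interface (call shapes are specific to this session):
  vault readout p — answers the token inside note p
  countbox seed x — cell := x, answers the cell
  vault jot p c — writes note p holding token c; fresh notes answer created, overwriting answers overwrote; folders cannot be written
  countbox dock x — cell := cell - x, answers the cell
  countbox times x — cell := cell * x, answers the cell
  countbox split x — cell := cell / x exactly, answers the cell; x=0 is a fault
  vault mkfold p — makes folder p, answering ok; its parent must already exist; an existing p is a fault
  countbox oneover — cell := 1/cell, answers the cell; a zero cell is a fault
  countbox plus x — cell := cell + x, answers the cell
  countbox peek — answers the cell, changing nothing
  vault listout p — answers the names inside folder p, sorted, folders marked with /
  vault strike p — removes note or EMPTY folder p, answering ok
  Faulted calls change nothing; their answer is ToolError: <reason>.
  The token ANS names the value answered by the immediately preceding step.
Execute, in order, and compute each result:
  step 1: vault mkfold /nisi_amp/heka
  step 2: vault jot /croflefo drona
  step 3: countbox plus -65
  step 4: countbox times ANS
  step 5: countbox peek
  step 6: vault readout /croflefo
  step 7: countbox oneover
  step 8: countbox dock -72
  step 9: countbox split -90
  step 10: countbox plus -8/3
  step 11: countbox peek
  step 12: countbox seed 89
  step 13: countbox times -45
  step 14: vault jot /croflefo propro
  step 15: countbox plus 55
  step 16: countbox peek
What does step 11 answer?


;; 1. vault mkfold(p: /nisi_amp/heka) : ok
;; 2. vault jot(p: /croflefo, c: drona) : overwrote
;; 3. countbox plus(x: -65) : -65
;; 4. countbox times(x: ANS) : 4225
;; 5. countbox peek() : 4225
;; 6. vault readout(p: /croflefo) : drona
;; 7. countbox oneover() : 1/4225
;; 8. countbox dock(x: -72) : 304201/4225
;; 9. countbox split(x: -90) : -304201/380250
;; 10. countbox plus(x: -8/3) : -1318201/380250
;; 11. countbox peek() : -1318201/380250
;; 12. countbox seed(x: 89) : 89
;; 13. countbox times(x: -45) : -4005
;; 14. vault jot(p: /croflefo, c: propro) : overwrote
;; 15. countbox plus(x: 55) : -3950
;; 16. countbox peek() : -3950

Answer: -1318201/380250


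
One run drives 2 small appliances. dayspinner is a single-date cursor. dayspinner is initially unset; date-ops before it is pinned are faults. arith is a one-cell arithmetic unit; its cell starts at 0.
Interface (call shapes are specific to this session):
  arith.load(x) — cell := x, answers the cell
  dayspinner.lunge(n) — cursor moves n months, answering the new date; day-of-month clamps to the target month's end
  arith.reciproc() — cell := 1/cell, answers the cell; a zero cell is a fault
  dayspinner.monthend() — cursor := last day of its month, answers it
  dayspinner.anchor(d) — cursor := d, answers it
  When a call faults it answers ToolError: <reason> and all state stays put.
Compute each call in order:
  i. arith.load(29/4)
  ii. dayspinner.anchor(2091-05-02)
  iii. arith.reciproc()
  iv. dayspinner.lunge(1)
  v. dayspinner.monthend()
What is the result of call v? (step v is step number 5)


;; load(29/4) ~> 29/4
;; anchor(2091-05-02) ~> 2091-05-02
;; reciproc() ~> 4/29
;; lunge(1) ~> 2091-06-02
;; monthend() ~> 2091-06-30

Answer: 2091-06-30


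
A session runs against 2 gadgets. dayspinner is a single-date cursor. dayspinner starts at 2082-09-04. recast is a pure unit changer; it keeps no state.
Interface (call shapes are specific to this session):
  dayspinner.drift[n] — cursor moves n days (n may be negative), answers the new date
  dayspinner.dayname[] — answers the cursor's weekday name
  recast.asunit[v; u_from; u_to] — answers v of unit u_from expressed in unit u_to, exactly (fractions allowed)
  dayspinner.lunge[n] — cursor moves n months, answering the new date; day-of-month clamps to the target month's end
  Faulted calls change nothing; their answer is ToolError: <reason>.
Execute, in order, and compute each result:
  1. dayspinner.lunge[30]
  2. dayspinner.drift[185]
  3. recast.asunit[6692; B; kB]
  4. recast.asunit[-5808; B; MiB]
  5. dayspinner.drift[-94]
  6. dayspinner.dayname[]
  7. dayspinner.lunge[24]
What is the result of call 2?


→ lunge(n='30')
← 2085-03-04
→ drift(n='185')
← 2085-09-05
→ asunit(v='6692', u_from='B', u_to='kB')
← 1673/250
→ asunit(v='-5808', u_from='B', u_to='MiB')
← -363/65536
→ drift(n='-94')
← 2085-06-03
→ dayname()
← Sunday
→ lunge(n='24')
← 2087-06-03

Answer: 2085-09-05


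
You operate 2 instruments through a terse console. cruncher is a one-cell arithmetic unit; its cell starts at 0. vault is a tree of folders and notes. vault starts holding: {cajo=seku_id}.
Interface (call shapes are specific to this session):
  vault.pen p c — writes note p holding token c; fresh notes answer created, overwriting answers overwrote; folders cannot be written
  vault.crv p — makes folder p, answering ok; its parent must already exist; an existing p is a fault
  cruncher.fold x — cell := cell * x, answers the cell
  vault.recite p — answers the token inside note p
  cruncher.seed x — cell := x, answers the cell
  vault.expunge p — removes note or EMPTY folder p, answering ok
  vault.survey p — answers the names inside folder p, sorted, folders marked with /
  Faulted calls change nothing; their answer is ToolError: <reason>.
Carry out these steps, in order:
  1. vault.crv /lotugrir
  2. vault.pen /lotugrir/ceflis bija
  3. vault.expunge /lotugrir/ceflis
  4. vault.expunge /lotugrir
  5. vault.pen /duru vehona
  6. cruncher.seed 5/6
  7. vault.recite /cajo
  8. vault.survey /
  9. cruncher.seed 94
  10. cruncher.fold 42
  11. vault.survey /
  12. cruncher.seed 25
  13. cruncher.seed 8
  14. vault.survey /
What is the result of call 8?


-- crv(p→/lotugrir) ~> ok
-- pen(p→/lotugrir/ceflis, c→bija) ~> created
-- expunge(p→/lotugrir/ceflis) ~> ok
-- expunge(p→/lotugrir) ~> ok
-- pen(p→/duru, c→vehona) ~> created
-- seed(x→5/6) ~> 5/6
-- recite(p→/cajo) ~> seku_id
-- survey(p→/) ~> [cajo, duru]
-- seed(x→94) ~> 94
-- fold(x→42) ~> 3948
-- survey(p→/) ~> [cajo, duru]
-- seed(x→25) ~> 25
-- seed(x→8) ~> 8
-- survey(p→/) ~> [cajo, duru]

Answer: [cajo, duru]


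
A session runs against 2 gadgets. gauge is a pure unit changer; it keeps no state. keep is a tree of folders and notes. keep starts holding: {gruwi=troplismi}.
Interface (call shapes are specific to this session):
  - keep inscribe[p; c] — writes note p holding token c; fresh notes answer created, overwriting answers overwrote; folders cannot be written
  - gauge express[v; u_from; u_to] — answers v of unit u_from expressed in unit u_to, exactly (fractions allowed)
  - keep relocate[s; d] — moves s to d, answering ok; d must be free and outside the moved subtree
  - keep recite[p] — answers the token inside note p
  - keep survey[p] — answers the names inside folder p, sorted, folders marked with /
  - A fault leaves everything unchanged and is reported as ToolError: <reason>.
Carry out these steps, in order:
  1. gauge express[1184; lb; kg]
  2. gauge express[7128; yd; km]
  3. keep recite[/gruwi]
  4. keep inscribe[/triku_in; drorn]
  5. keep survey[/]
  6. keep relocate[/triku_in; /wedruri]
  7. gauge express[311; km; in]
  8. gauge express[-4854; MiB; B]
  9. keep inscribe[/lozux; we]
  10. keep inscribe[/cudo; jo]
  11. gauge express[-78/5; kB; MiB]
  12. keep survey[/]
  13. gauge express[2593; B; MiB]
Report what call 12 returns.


I invoke gauge express using v='1184', u_from='lb', u_to='kg', yielding 1678291769/3125000.
Now I run gauge express using v='7128', u_from='yd', u_to='km', — result: 1018413/156250.
I use keep recite using p='/gruwi', → troplismi.
I call keep inscribe using p='/triku_in', c='drorn', which returns created.
I call keep survey using p='/', yielding [gruwi, triku_in].
Now I run keep relocate using s='/triku_in', d='/wedruri', and get ok.
I call gauge express using v='311', u_from='km', u_to='in', → 1555000000/127.
Calling gauge express using v='-4854', u_from='MiB', u_to='B', and get -5089787904.
Invoking keep inscribe using p='/lozux', c='we', — result: created.
Now I run keep inscribe using p='/cudo', c='jo', and see created.
Using gauge express using v='-78/5', u_from='kB', u_to='MiB', yielding -975/65536.
Invoking keep survey using p='/', and see [cudo, gruwi, lozux, wedruri].
Now I run gauge express using v='2593', u_from='B', u_to='MiB': 2593/1048576.

Answer: [cudo, gruwi, lozux, wedruri]


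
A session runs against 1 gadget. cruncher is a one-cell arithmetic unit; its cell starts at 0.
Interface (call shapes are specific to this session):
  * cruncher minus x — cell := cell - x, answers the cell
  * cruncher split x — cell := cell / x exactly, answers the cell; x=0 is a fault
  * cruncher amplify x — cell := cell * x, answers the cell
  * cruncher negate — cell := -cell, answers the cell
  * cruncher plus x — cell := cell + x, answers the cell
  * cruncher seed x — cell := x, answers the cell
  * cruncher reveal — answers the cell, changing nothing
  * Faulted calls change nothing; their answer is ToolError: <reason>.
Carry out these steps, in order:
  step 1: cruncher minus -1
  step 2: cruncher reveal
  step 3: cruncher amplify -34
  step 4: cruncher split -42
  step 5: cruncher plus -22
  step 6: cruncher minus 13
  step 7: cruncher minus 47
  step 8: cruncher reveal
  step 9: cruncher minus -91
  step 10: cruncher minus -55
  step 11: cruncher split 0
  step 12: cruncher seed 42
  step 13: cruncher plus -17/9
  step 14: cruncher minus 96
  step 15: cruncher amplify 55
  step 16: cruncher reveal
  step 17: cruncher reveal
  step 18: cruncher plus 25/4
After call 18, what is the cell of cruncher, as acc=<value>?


Answer: acc=-110435/36

Derivation:
I use cruncher minus passing x: -1, giving 1.
I use cruncher reveal(), and get 1.
Now I run cruncher amplify passing x: -34, and observe -34.
I try cruncher split passing x: -42: 17/21.
I invoke cruncher plus passing x: -22, and get -445/21.
Calling cruncher minus passing x: 13: -718/21.
I invoke cruncher minus passing x: 47: -1705/21.
I try cruncher reveal(), and get -1705/21.
I invoke cruncher minus passing x: -91, → 206/21.
Invoking cruncher minus passing x: -55, which returns 1361/21.
Invoking cruncher split passing x: 0, and get ToolError: division by zero.
Invoking cruncher seed passing x: 42, giving 42.
I invoke cruncher plus passing x: -17/9, yielding 361/9.
I invoke cruncher minus passing x: 96, and observe -503/9.
Calling cruncher amplify passing x: 55, and get -27665/9.
Then cruncher reveal(), — result: -27665/9.
I call cruncher reveal(), yielding -27665/9.
Using cruncher plus passing x: 25/4, and observe -110435/36.


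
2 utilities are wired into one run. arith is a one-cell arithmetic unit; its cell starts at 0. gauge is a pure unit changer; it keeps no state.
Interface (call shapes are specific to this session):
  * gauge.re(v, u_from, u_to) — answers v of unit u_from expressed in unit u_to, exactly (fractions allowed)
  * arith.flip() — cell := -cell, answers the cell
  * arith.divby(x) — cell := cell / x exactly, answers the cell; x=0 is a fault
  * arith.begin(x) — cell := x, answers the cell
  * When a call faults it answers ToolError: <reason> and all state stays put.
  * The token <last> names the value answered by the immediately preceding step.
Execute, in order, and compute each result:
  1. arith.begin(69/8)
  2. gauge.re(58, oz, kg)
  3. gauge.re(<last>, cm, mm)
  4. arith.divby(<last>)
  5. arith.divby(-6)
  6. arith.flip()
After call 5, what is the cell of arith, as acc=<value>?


Answer: acc=-115000000/1315417873

Derivation:
% arith.begin(69/8) ~> 69/8
% gauge.re(58, oz, kg) ~> 1315417873/800000000
% gauge.re(<last>, cm, mm) ~> 1315417873/80000000
% arith.divby(<last>) ~> 690000000/1315417873
% arith.divby(-6) ~> -115000000/1315417873
% arith.flip() ~> 115000000/1315417873


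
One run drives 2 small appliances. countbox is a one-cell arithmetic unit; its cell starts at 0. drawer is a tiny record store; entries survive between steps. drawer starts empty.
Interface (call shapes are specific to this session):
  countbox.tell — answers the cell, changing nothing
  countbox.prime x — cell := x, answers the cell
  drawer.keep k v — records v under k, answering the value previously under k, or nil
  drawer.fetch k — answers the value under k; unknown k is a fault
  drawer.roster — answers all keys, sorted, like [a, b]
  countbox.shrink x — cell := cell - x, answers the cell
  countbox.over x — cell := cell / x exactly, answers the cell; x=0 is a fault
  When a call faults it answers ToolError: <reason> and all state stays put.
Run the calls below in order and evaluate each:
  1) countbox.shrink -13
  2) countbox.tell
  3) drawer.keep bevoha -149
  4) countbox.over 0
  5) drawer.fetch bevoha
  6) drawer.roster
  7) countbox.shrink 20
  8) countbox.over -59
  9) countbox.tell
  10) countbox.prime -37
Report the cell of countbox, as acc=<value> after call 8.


Answer: acc=7/59

Derivation:
Then countbox.shrink using x=-13, and observe 13.
I run countbox.tell, and observe 13.
Invoking drawer.keep using k=bevoha, v=-149, — result: nil.
Now I run countbox.over using x=0, — result: ToolError: division by zero.
Now I run drawer.fetch using k=bevoha, yielding -149.
I invoke drawer.roster(), and get [bevoha].
Next I call countbox.shrink using x=20, and get -7.
I use countbox.over using x=-59, and see 7/59.
I run countbox.tell: 7/59.
I call countbox.prime using x=-37, → -37.


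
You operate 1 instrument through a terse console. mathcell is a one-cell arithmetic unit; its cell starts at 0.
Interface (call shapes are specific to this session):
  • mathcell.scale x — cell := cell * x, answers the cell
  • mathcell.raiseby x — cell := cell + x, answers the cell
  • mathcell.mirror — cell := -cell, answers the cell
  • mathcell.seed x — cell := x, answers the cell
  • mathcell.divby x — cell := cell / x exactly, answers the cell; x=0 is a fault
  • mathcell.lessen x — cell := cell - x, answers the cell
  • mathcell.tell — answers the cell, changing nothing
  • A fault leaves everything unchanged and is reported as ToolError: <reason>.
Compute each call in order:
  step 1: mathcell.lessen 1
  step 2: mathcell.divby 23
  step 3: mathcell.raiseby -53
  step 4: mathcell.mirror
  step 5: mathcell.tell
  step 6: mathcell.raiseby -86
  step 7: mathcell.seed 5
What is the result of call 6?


Do: lessen[x=1]
See: -1
Do: divby[x=23]
See: -1/23
Do: raiseby[x=-53]
See: -1220/23
Do: mirror[]
See: 1220/23
Do: tell[]
See: 1220/23
Do: raiseby[x=-86]
See: -758/23
Do: seed[x=5]
See: 5

Answer: -758/23


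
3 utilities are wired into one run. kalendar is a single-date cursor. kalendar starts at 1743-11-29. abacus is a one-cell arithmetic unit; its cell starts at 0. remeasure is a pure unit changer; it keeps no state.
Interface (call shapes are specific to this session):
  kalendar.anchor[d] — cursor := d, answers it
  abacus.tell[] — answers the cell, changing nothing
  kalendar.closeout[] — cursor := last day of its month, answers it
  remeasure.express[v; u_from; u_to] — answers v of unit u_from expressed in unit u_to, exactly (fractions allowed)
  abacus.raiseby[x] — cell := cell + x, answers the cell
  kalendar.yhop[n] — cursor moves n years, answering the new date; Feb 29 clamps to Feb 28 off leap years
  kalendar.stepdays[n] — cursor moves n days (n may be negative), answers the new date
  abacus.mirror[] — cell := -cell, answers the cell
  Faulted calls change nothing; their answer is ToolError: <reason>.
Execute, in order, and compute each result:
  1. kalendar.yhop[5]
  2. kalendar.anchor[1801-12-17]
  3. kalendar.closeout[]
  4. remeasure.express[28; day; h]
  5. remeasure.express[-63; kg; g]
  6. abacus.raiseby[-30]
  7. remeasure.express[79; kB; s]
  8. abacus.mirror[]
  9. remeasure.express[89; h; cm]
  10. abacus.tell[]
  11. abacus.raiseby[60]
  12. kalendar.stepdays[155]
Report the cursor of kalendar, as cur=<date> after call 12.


Do: kalendar.yhop[n=5]
See: 1748-11-29
Do: kalendar.anchor[d=1801-12-17]
See: 1801-12-17
Do: kalendar.closeout[]
See: 1801-12-31
Do: remeasure.express[v=28; u_from=day; u_to=h]
See: 672
Do: remeasure.express[v=-63; u_from=kg; u_to=g]
See: -63000
Do: abacus.raiseby[x=-30]
See: -30
Do: remeasure.express[v=79; u_from=kB; u_to=s]
See: ToolError: incompatible units
Do: abacus.mirror[]
See: 30
Do: remeasure.express[v=89; u_from=h; u_to=cm]
See: ToolError: incompatible units
Do: abacus.tell[]
See: 30
Do: abacus.raiseby[x=60]
See: 90
Do: kalendar.stepdays[n=155]
See: 1802-06-04

Answer: cur=1802-06-04


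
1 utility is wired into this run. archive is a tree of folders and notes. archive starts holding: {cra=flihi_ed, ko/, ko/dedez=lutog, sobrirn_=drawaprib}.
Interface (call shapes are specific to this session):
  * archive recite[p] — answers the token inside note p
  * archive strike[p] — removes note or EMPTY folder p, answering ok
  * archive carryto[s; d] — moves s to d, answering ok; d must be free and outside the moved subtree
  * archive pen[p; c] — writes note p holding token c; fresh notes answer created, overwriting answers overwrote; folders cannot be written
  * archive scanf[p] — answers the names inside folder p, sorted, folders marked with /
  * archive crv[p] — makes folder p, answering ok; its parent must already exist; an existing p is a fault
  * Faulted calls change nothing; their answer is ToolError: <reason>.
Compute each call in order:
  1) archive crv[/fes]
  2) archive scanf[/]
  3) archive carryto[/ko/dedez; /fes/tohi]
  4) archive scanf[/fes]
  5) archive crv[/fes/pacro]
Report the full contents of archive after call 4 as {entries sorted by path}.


Answer: {cra=flihi_ed, fes/, fes/tohi=lutog, ko/, sobrirn_=drawaprib}

Derivation:
# archive crv(p: /fes) : ok
# archive scanf(p: /) : [cra, fes/, ko/, sobrirn_]
# archive carryto(s: /ko/dedez, d: /fes/tohi) : ok
# archive scanf(p: /fes) : [tohi]
# archive crv(p: /fes/pacro) : ok


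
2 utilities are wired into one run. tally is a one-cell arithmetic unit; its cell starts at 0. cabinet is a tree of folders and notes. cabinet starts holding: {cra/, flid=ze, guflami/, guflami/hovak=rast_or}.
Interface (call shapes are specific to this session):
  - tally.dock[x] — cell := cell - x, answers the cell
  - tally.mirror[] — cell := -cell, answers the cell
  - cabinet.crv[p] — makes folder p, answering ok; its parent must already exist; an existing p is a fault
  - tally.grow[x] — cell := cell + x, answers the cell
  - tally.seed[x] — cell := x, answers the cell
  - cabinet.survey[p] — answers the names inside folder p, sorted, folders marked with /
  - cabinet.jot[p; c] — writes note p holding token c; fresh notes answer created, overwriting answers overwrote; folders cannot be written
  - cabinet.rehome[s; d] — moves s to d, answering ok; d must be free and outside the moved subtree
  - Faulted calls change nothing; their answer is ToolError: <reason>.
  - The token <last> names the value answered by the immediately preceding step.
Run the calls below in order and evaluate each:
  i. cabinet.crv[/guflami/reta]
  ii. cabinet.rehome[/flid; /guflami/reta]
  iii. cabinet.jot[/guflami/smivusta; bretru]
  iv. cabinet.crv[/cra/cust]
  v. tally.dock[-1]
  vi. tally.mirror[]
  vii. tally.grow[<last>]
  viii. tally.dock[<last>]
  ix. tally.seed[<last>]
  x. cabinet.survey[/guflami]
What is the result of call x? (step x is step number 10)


Answer: [hovak, reta/, smivusta]

Derivation:
CALL cabinet.crv[p→/guflami/reta]
RET  ok
CALL cabinet.rehome[s→/flid; d→/guflami/reta]
RET  ToolError: exists
CALL cabinet.jot[p→/guflami/smivusta; c→bretru]
RET  created
CALL cabinet.crv[p→/cra/cust]
RET  ok
CALL tally.dock[x→-1]
RET  1
CALL tally.mirror[]
RET  -1
CALL tally.grow[x→<last>]
RET  -2
CALL tally.dock[x→<last>]
RET  0
CALL tally.seed[x→<last>]
RET  0
CALL cabinet.survey[p→/guflami]
RET  [hovak, reta/, smivusta]


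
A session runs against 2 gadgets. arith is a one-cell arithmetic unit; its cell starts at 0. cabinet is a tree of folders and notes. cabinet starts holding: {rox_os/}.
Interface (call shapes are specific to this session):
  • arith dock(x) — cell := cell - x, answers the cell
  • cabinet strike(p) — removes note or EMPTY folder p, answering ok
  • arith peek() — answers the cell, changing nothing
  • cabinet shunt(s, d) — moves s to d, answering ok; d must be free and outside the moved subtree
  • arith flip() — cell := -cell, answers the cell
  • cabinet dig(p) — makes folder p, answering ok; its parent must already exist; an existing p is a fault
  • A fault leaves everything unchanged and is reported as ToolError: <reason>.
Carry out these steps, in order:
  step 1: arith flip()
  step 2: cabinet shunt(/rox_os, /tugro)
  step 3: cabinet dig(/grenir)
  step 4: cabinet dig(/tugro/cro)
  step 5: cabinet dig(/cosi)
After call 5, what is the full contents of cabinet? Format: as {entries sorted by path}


Answer: {cosi/, grenir/, tugro/, tugro/cro/}

Derivation:
~$ arith flip
:: 0
~$ cabinet shunt s: /rox_os d: /tugro
:: ok
~$ cabinet dig p: /grenir
:: ok
~$ cabinet dig p: /tugro/cro
:: ok
~$ cabinet dig p: /cosi
:: ok


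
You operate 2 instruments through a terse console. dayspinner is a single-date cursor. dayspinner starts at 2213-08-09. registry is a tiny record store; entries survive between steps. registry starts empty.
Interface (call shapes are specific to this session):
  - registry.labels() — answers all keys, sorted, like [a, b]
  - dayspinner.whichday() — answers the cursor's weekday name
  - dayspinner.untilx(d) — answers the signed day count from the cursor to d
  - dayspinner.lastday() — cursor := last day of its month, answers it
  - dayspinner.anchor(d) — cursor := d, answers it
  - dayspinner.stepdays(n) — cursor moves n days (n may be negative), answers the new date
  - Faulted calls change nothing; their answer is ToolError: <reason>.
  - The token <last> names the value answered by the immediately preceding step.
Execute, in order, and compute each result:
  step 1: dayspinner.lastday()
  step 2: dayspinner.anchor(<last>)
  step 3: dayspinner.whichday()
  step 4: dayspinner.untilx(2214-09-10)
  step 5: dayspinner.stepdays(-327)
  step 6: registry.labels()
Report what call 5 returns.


Answer: 2212-10-08

Derivation:
% 1. dayspinner.lastday() == 2213-08-31
% 2. dayspinner.anchor(d→<last>) == 2213-08-31
% 3. dayspinner.whichday() == Tuesday
% 4. dayspinner.untilx(d→2214-09-10) == 375
% 5. dayspinner.stepdays(n→-327) == 2212-10-08
% 6. registry.labels() == []


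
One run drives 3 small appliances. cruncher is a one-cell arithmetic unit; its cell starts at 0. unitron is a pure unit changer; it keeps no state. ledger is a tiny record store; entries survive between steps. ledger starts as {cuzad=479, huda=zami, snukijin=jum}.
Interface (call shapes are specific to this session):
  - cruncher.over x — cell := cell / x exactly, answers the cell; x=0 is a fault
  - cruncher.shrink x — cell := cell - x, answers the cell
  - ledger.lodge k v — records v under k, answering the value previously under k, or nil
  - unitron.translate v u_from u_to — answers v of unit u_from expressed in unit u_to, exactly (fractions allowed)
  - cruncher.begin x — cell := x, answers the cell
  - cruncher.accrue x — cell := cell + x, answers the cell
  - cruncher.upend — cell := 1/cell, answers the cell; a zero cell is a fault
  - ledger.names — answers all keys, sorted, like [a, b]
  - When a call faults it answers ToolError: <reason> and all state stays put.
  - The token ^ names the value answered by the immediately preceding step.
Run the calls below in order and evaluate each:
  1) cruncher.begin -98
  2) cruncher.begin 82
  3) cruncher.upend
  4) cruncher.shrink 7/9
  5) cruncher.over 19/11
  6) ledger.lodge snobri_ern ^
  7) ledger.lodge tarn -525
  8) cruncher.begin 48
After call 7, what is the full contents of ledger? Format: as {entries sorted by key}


Answer: {cuzad=479, huda=zami, snobri_ern=-6215/14022, snukijin=jum, tarn=-525}

Derivation:
-- 1. begin(x='-98') == -98
-- 2. begin(x='82') == 82
-- 3. upend() == 1/82
-- 4. shrink(x='7/9') == -565/738
-- 5. over(x='19/11') == -6215/14022
-- 6. lodge(k='snobri_ern', v='^') == nil
-- 7. lodge(k='tarn', v='-525') == nil
-- 8. begin(x='48') == 48


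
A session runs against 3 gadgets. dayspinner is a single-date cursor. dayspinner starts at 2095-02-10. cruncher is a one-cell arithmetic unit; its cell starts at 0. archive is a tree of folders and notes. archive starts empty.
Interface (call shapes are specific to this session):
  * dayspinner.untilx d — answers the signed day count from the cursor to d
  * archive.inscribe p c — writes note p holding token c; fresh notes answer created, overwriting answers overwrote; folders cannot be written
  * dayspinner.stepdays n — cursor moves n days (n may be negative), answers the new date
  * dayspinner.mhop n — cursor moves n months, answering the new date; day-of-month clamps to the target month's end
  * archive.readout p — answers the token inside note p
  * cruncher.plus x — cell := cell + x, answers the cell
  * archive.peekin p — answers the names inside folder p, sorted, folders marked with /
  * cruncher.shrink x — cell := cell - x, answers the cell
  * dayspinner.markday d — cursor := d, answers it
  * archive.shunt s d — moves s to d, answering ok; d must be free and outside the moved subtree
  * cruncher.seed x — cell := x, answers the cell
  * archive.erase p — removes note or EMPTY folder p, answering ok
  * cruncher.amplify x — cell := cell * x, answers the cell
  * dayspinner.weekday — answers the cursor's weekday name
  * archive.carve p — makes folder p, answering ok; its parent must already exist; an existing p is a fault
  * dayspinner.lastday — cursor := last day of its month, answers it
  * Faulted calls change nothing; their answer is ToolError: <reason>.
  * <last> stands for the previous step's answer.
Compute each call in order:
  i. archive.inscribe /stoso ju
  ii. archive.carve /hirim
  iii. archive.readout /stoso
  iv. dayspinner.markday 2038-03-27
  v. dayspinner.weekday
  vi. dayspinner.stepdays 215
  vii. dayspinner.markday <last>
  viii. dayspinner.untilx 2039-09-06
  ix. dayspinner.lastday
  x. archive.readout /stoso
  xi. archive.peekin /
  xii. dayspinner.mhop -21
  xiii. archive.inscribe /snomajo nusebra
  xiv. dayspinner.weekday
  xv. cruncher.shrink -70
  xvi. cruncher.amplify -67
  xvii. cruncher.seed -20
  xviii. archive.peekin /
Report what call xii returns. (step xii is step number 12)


CALL archive.inscribe[p='/stoso'; c='ju']
RET  created
CALL archive.carve[p='/hirim']
RET  ok
CALL archive.readout[p='/stoso']
RET  ju
CALL dayspinner.markday[d='2038-03-27']
RET  2038-03-27
CALL dayspinner.weekday[]
RET  Saturday
CALL dayspinner.stepdays[n='215']
RET  2038-10-28
CALL dayspinner.markday[d='<last>']
RET  2038-10-28
CALL dayspinner.untilx[d='2039-09-06']
RET  313
CALL dayspinner.lastday[]
RET  2038-10-31
CALL archive.readout[p='/stoso']
RET  ju
CALL archive.peekin[p='/']
RET  [hirim/, stoso]
CALL dayspinner.mhop[n='-21']
RET  2037-01-31
CALL archive.inscribe[p='/snomajo'; c='nusebra']
RET  created
CALL dayspinner.weekday[]
RET  Saturday
CALL cruncher.shrink[x='-70']
RET  70
CALL cruncher.amplify[x='-67']
RET  -4690
CALL cruncher.seed[x='-20']
RET  -20
CALL archive.peekin[p='/']
RET  [hirim/, snomajo, stoso]

Answer: 2037-01-31


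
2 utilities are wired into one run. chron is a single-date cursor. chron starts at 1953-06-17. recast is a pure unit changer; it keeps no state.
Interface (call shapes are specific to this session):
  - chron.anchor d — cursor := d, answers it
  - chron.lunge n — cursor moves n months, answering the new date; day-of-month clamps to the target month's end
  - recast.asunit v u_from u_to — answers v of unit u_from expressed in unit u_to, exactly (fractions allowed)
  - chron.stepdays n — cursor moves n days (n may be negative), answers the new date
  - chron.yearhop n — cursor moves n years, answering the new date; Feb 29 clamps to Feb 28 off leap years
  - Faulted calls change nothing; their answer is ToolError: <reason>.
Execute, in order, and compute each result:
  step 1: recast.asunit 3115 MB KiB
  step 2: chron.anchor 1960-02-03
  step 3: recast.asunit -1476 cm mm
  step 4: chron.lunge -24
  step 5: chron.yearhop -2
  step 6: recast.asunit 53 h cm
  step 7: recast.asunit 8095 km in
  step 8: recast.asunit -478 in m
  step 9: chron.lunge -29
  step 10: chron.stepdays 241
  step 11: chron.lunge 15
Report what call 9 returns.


Answer: 1953-09-03

Derivation:
==> recast.asunit(v→3115, u_from→MB, u_to→KiB)
<== 48671875/16
==> chron.anchor(d→1960-02-03)
<== 1960-02-03
==> recast.asunit(v→-1476, u_from→cm, u_to→mm)
<== -14760
==> chron.lunge(n→-24)
<== 1958-02-03
==> chron.yearhop(n→-2)
<== 1956-02-03
==> recast.asunit(v→53, u_from→h, u_to→cm)
<== ToolError: incompatible units
==> recast.asunit(v→8095, u_from→km, u_to→in)
<== 40475000000/127
==> recast.asunit(v→-478, u_from→in, u_to→m)
<== -30353/2500
==> chron.lunge(n→-29)
<== 1953-09-03
==> chron.stepdays(n→241)
<== 1954-05-02
==> chron.lunge(n→15)
<== 1955-08-02


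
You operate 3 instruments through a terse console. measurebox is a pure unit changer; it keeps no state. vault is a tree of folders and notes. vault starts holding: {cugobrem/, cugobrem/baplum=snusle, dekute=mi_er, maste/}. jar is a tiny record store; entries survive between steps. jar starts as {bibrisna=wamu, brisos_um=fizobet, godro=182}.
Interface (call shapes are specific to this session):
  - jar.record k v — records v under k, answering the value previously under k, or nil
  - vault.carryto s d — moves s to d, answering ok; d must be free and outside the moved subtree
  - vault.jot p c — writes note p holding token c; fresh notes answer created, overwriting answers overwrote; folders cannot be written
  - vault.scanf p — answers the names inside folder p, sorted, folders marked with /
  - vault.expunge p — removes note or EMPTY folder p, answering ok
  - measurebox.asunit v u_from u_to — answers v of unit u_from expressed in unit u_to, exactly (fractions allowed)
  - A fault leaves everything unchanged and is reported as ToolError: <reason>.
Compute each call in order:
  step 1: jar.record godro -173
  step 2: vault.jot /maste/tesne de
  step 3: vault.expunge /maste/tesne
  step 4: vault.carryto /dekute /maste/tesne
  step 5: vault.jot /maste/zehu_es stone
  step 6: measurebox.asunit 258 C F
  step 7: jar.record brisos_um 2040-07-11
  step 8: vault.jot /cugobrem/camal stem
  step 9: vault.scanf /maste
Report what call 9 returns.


Answer: [tesne, zehu_es]

Derivation:
-- jar.record(k='godro', v='-173') -> 182
-- vault.jot(p='/maste/tesne', c='de') -> created
-- vault.expunge(p='/maste/tesne') -> ok
-- vault.carryto(s='/dekute', d='/maste/tesne') -> ok
-- vault.jot(p='/maste/zehu_es', c='stone') -> created
-- measurebox.asunit(v='258', u_from='C', u_to='F') -> 2482/5
-- jar.record(k='brisos_um', v='2040-07-11') -> fizobet
-- vault.jot(p='/cugobrem/camal', c='stem') -> created
-- vault.scanf(p='/maste') -> [tesne, zehu_es]


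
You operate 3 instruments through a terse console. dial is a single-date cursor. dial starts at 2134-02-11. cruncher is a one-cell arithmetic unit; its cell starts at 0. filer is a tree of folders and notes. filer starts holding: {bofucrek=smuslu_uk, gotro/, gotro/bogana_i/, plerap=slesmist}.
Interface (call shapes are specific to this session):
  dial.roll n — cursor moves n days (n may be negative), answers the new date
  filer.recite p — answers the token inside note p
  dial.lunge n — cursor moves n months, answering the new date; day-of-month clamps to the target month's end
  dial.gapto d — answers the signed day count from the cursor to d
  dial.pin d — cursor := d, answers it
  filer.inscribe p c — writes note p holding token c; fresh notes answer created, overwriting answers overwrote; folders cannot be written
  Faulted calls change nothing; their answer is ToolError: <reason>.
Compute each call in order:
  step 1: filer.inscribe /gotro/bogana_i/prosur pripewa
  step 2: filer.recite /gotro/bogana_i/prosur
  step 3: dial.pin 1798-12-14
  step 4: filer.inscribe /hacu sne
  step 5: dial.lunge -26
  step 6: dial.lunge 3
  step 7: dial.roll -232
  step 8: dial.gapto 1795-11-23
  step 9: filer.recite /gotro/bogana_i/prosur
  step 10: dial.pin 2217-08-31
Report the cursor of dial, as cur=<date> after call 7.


>> filer.inscribe(p=/gotro/bogana_i/prosur, c=pripewa)
<< created
>> filer.recite(p=/gotro/bogana_i/prosur)
<< pripewa
>> dial.pin(d=1798-12-14)
<< 1798-12-14
>> filer.inscribe(p=/hacu, c=sne)
<< created
>> dial.lunge(n=-26)
<< 1796-10-14
>> dial.lunge(n=3)
<< 1797-01-14
>> dial.roll(n=-232)
<< 1796-05-27
>> dial.gapto(d=1795-11-23)
<< -186
>> filer.recite(p=/gotro/bogana_i/prosur)
<< pripewa
>> dial.pin(d=2217-08-31)
<< 2217-08-31

Answer: cur=1796-05-27


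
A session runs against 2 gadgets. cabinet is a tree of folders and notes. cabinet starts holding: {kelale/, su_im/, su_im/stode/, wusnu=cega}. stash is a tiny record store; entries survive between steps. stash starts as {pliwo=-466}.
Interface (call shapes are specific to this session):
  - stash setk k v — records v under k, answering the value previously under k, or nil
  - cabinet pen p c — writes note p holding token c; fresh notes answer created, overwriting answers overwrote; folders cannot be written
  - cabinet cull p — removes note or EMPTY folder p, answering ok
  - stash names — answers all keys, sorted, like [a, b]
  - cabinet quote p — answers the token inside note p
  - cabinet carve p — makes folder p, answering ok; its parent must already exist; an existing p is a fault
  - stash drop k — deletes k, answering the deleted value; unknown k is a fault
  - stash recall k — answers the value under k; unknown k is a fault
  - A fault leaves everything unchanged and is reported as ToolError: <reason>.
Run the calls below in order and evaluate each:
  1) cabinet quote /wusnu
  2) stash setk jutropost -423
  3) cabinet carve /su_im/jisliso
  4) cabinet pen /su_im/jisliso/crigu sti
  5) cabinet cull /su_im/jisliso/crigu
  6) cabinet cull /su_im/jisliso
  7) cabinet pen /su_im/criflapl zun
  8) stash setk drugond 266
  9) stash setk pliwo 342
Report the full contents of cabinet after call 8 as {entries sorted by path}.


Answer: {kelale/, su_im/, su_im/criflapl=zun, su_im/stode/, wusnu=cega}

Derivation:
==> cabinet quote(p: /wusnu)
<== cega
==> stash setk(k: jutropost, v: -423)
<== nil
==> cabinet carve(p: /su_im/jisliso)
<== ok
==> cabinet pen(p: /su_im/jisliso/crigu, c: sti)
<== created
==> cabinet cull(p: /su_im/jisliso/crigu)
<== ok
==> cabinet cull(p: /su_im/jisliso)
<== ok
==> cabinet pen(p: /su_im/criflapl, c: zun)
<== created
==> stash setk(k: drugond, v: 266)
<== nil
==> stash setk(k: pliwo, v: 342)
<== -466


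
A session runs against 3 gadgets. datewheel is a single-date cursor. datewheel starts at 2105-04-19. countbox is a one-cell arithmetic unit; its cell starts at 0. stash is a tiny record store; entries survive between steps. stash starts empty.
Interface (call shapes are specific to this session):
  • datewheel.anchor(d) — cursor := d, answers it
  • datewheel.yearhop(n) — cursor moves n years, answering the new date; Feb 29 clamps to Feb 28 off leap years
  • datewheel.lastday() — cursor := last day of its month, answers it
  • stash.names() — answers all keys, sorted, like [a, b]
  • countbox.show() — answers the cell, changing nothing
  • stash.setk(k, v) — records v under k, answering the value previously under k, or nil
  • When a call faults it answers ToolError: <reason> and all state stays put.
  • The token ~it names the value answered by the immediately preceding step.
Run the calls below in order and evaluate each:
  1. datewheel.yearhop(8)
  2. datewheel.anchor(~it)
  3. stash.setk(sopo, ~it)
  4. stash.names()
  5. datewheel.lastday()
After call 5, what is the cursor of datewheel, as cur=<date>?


Answer: cur=2113-04-30

Derivation:
Then yearhop using 8, giving 2113-04-19.
I use anchor using ~it, which returns 2113-04-19.
I invoke setk using sopo, ~it, → nil.
Then names(), yielding [sopo].
Calling lastday, and get 2113-04-30.


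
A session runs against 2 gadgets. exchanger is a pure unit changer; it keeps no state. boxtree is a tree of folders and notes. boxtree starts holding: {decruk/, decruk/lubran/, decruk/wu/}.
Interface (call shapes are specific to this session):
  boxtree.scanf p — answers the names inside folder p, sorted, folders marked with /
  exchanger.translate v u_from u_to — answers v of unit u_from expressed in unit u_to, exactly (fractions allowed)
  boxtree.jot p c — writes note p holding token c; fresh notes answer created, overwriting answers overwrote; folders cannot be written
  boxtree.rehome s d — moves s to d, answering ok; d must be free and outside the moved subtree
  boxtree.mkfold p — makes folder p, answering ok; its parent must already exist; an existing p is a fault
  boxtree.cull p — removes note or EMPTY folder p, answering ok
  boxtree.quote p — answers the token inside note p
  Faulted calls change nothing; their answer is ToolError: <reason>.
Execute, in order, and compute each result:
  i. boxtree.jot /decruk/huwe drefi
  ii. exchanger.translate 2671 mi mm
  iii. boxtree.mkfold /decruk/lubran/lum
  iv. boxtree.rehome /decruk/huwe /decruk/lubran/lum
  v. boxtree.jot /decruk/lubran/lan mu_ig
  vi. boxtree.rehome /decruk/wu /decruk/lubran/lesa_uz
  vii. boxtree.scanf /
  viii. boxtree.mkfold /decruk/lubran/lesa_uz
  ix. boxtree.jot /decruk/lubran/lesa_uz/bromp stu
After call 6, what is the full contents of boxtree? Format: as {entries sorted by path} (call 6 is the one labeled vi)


Answer: {decruk/, decruk/huwe=drefi, decruk/lubran/, decruk/lubran/lan=mu_ig, decruk/lubran/lesa_uz/, decruk/lubran/lum/}

Derivation:
Act: boxtree.jot[p: /decruk/huwe; c: drefi]
Obs: created
Act: exchanger.translate[v: 2671; u_from: mi; u_to: mm]
Obs: 4298557824
Act: boxtree.mkfold[p: /decruk/lubran/lum]
Obs: ok
Act: boxtree.rehome[s: /decruk/huwe; d: /decruk/lubran/lum]
Obs: ToolError: exists
Act: boxtree.jot[p: /decruk/lubran/lan; c: mu_ig]
Obs: created
Act: boxtree.rehome[s: /decruk/wu; d: /decruk/lubran/lesa_uz]
Obs: ok
Act: boxtree.scanf[p: /]
Obs: [decruk/]
Act: boxtree.mkfold[p: /decruk/lubran/lesa_uz]
Obs: ToolError: exists
Act: boxtree.jot[p: /decruk/lubran/lesa_uz/bromp; c: stu]
Obs: created


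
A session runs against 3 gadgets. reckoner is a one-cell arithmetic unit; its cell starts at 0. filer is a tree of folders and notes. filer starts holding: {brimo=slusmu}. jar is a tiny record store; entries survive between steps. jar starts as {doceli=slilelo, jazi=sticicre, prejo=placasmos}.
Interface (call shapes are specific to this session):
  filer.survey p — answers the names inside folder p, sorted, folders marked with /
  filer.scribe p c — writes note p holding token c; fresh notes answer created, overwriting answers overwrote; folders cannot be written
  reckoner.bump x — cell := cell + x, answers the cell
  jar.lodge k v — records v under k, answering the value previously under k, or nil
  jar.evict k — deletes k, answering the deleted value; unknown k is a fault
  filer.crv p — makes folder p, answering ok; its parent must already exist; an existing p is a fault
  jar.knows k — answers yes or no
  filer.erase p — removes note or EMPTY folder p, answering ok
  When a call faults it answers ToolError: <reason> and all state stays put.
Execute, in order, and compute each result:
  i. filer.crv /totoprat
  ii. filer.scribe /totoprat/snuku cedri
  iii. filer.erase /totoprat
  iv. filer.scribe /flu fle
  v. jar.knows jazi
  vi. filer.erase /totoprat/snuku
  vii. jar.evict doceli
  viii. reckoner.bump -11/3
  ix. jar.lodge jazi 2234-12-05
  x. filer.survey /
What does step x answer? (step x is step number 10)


Answer: [brimo, flu, totoprat/]

Derivation:
I run filer.crv using p→/totoprat, and observe ok.
I run filer.scribe using p→/totoprat/snuku, c→cedri, → created.
I try filer.erase using p→/totoprat, and see ToolError: not empty.
Calling filer.scribe using p→/flu, c→fle, giving created.
I run jar.knows using k→jazi, yielding yes.
Using filer.erase using p→/totoprat/snuku: ok.
Then jar.evict using k→doceli, and observe slilelo.
I try reckoner.bump using x→-11/3, and get -11/3.
I try jar.lodge using k→jazi, v→2234-12-05, — result: sticicre.
Invoking filer.survey using p→/, and get [brimo, flu, totoprat/].
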